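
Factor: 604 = 2^2*151^1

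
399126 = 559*714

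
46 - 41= 5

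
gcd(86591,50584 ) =1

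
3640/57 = 3640/57 = 63.86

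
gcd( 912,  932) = 4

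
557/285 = 1+272/285 = 1.95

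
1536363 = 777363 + 759000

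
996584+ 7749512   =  8746096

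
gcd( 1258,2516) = 1258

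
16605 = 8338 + 8267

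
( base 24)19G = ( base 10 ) 808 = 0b1100101000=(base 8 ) 1450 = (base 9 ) 1087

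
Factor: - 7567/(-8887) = 7^1*23^1 *47^1*8887^(  -  1 ) 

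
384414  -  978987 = -594573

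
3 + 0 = 3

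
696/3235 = 696/3235= 0.22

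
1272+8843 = 10115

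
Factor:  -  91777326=-2^1*3^1*97^1 * 103^1*1531^1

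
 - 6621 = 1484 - 8105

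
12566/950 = 13 + 108/475 = 13.23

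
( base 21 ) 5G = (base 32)3P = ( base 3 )11111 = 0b1111001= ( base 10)121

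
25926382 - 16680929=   9245453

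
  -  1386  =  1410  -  2796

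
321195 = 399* 805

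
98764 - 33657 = 65107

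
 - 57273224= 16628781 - 73902005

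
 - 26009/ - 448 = 58 + 25/448 = 58.06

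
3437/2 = 3437/2 = 1718.50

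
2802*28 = 78456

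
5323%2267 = 789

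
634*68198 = 43237532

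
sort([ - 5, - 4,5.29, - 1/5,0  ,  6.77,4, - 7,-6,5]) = [  -  7,- 6, - 5, - 4 ,-1/5, 0,  4,  5,5.29, 6.77]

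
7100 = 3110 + 3990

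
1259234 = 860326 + 398908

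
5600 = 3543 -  - 2057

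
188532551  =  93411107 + 95121444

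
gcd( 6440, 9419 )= 1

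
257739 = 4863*53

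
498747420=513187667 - 14440247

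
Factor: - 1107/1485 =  - 5^(  -  1 )*11^ ( - 1)*41^1 = -41/55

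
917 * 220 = 201740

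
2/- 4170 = -1/2085 = - 0.00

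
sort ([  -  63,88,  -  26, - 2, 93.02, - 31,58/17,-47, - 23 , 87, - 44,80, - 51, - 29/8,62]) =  [  -  63, - 51,- 47 ,-44, - 31, - 26,-23, - 29/8,-2,58/17, 62, 80,87,88,93.02] 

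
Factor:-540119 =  - 540119^1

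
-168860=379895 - 548755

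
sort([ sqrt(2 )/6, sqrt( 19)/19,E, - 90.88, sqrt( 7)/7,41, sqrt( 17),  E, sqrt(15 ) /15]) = [ - 90.88, sqrt( 19)/19,sqrt( 2)/6  ,  sqrt(15 )/15, sqrt( 7)/7,E,E, sqrt (17 ),41] 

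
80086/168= 476 + 59/84 = 476.70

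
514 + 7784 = 8298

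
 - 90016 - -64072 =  - 25944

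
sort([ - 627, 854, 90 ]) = [ - 627,90, 854]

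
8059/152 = 53 + 3/152 = 53.02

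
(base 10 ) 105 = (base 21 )50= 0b1101001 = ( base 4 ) 1221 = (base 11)96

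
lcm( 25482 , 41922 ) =1299582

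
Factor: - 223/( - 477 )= 3^( - 2)*53^( - 1)* 223^1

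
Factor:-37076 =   -  2^2*13^1*23^1*31^1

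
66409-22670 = 43739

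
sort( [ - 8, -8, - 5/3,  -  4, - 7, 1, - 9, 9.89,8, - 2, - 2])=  [ - 9, - 8, - 8, - 7, - 4, - 2, - 2, - 5/3,  1, 8,9.89 ] 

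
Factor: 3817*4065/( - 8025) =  - 1034407/535 = - 5^( - 1)* 11^1*107^(-1)*271^1*347^1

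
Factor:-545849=-67^1*8147^1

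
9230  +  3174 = 12404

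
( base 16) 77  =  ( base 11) A9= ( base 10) 119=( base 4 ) 1313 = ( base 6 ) 315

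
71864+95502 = 167366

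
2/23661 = 2/23661 = 0.00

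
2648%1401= 1247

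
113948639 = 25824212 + 88124427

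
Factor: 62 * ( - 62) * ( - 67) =257548 = 2^2*31^2*67^1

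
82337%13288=2609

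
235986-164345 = 71641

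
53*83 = 4399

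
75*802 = 60150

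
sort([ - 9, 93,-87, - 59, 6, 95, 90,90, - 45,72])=[-87, - 59,  -  45, - 9, 6,72,90, 90, 93,95]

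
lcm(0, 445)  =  0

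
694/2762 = 347/1381= 0.25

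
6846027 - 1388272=5457755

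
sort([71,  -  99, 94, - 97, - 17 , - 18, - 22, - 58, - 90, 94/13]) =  [ -99 , - 97,- 90,-58,  -  22, - 18,- 17,94/13, 71, 94]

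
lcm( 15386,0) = 0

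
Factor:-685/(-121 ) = 5^1*11^( - 2 )*137^1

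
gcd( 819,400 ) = 1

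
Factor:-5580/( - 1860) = 3 = 3^1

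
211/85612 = 211/85612=   0.00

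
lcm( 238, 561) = 7854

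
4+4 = 8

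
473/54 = 8 + 41/54 = 8.76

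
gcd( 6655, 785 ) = 5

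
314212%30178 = 12432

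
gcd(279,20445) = 3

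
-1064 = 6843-7907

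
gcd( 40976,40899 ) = 1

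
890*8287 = 7375430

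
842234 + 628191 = 1470425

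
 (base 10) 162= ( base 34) 4Q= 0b10100010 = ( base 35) 4m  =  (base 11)138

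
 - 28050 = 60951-89001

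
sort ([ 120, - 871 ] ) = [ - 871, 120]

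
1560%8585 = 1560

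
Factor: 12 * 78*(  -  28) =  - 26208 = - 2^5*3^2*7^1*13^1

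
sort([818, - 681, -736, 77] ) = [-736,-681,  77, 818] 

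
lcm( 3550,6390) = 31950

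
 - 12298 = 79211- 91509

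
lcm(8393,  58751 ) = 58751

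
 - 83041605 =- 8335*9963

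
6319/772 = 8 + 143/772= 8.19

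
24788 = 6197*4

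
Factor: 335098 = 2^1*131^1*1279^1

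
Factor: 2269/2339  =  2269^1*2339^(-1)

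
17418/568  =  30 + 189/284 = 30.67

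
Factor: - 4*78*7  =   - 2184 = -  2^3*3^1*7^1*13^1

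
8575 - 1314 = 7261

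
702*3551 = 2492802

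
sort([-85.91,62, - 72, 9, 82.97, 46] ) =[  -  85.91,-72,9, 46, 62,  82.97]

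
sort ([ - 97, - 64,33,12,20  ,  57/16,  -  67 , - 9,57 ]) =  [ - 97, - 67, - 64,-9, 57/16,12, 20,33, 57]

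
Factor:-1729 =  - 7^1*13^1*19^1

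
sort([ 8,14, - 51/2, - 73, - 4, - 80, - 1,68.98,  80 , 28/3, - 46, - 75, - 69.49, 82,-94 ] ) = [ - 94 , - 80, - 75 , - 73, - 69.49, - 46, - 51/2,  -  4,-1,  8,28/3, 14,68.98 , 80, 82 ] 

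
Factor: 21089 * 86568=2^3*3^1 * 3607^1 * 21089^1= 1825632552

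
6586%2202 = 2182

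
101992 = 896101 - 794109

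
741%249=243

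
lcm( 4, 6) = 12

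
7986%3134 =1718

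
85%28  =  1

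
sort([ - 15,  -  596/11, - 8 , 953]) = [ - 596/11, - 15, - 8,953]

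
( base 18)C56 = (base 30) 4CO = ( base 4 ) 332100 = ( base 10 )3984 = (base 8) 7620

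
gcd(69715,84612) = 1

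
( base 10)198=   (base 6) 530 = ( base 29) 6O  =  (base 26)7G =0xC6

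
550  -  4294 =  - 3744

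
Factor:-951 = -3^1  *317^1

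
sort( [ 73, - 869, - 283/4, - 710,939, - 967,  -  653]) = [ - 967, - 869 , - 710,- 653,  -  283/4,73, 939 ] 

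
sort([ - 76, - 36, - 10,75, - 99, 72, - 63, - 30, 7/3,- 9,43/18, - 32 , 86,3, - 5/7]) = [-99,- 76, - 63,-36,  -  32,  -  30, - 10, - 9 , - 5/7, 7/3, 43/18, 3,72, 75,86 ]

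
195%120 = 75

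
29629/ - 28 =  - 1059 + 23/28 =-1058.18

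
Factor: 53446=2^1 *26723^1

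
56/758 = 28/379 = 0.07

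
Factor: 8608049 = 23^1*31^1*12073^1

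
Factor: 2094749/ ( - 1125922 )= -2^ ( - 1)*7^(  -  2)*11489^( - 1 )*2094749^1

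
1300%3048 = 1300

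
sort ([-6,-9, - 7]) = [ - 9, - 7 , - 6 ] 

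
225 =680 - 455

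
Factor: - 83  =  -83^1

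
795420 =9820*81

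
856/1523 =856/1523 = 0.56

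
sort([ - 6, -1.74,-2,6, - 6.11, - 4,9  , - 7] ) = [ - 7 , - 6.11, - 6 , - 4,- 2, - 1.74, 6, 9]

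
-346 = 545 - 891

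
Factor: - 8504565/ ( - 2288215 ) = 1700913/457643 = 3^1*457643^( - 1 )*566971^1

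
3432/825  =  4+4/25= 4.16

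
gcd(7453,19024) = 29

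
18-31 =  - 13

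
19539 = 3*6513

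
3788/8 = 947/2=473.50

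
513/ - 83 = -7 + 68/83=- 6.18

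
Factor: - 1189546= - 2^1*594773^1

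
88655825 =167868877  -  79213052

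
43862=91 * 482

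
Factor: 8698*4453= 2^1*61^1*73^1*4349^1 = 38732194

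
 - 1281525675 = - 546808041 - 734717634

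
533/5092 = 533/5092 =0.10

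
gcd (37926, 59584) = 98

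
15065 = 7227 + 7838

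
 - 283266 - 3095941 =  - 3379207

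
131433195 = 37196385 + 94236810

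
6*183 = 1098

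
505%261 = 244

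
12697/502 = 25 + 147/502=25.29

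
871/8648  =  871/8648=0.10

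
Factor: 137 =137^1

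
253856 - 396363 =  - 142507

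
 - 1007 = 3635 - 4642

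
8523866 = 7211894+1311972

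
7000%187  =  81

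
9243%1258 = 437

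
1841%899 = 43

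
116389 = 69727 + 46662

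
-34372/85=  - 405 + 53/85 = - 404.38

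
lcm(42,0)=0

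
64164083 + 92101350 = 156265433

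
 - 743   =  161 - 904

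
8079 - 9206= - 1127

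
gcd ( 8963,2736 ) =1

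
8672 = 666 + 8006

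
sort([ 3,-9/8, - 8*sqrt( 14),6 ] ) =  [ - 8*sqrt ( 14),  -  9/8  ,  3, 6 ]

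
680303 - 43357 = 636946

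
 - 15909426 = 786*( - 20241 ) 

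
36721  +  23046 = 59767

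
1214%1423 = 1214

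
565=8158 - 7593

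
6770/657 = 10 + 200/657 = 10.30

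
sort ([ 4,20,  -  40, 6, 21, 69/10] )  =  [ - 40, 4, 6, 69/10, 20, 21] 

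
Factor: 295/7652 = 2^( - 2)*5^1 * 59^1*1913^( - 1) 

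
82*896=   73472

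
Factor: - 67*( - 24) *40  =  2^6*3^1 * 5^1 * 67^1= 64320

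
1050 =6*175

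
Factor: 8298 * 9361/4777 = 2^1*3^2*11^1*17^( - 1)*23^1*37^1*281^( - 1 ) * 461^1 = 77677578/4777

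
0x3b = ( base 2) 111011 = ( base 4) 323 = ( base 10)59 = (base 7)113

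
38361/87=440 +27/29 = 440.93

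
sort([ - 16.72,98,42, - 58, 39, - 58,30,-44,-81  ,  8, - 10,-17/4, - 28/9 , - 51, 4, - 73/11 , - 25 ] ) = [ - 81, - 58,-58, -51,  -  44, - 25, - 16.72 ,-10 ,- 73/11, - 17/4, - 28/9,4,8,30,39,42,98]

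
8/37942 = 4/18971= 0.00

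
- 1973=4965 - 6938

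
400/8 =50 = 50.00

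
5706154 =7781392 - 2075238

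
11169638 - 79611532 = -68441894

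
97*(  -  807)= -78279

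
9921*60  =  595260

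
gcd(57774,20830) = 2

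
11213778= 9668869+1544909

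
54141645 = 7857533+46284112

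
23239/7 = 23239/7 =3319.86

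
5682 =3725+1957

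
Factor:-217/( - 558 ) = 2^ (-1)*3^(  -  2 )*7^1 = 7/18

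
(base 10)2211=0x8A3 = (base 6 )14123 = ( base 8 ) 4243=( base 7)6306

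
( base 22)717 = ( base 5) 102132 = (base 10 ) 3417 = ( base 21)7FF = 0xd59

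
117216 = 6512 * 18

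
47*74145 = 3484815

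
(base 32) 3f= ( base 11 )a1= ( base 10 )111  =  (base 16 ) 6F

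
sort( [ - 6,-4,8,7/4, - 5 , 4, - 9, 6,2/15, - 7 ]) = [ - 9 , - 7, - 6, - 5 ,-4, 2/15,7/4,4,6,8] 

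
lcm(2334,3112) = 9336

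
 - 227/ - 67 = 3 + 26/67 = 3.39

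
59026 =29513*2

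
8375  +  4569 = 12944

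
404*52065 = 21034260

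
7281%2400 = 81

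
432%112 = 96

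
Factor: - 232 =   -  2^3*29^1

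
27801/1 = 27801= 27801.00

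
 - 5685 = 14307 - 19992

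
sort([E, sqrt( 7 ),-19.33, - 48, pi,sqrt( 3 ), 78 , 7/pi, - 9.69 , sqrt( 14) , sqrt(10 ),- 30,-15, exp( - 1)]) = [ - 48,-30, - 19.33,-15,-9.69,exp( - 1 ), sqrt(3), 7/pi, sqrt(7), E,pi, sqrt(10 ), sqrt(14), 78]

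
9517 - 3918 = 5599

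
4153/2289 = 4153/2289 = 1.81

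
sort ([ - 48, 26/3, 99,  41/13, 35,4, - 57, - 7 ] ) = [- 57, - 48, - 7, 41/13,4,26/3,35, 99 ] 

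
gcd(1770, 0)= 1770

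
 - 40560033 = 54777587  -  95337620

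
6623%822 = 47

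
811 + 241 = 1052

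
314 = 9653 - 9339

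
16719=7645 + 9074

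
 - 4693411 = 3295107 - 7988518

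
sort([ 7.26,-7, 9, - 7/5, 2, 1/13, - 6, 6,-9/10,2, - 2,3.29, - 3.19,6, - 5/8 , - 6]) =[  -  7 ,-6, - 6, - 3.19, - 2,  -  7/5,- 9/10,-5/8,1/13 , 2 , 2,3.29,6,6,7.26, 9 ]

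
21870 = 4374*5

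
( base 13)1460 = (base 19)836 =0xb87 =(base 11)2243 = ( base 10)2951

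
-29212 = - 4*7303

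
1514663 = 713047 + 801616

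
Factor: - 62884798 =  - 2^1*1511^1*20809^1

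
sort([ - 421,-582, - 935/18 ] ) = [ - 582, - 421,- 935/18]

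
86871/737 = 117 + 642/737 =117.87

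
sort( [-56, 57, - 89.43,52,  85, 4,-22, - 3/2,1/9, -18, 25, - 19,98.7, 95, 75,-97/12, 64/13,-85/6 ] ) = [-89.43, -56,-22,-19, - 18, - 85/6, -97/12,-3/2 , 1/9, 4,64/13, 25 , 52,57,75, 85, 95, 98.7 ]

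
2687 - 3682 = -995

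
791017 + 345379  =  1136396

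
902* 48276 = 43544952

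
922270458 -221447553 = 700822905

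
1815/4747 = 1815/4747=0.38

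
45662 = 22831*2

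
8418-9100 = -682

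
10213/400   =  25 + 213/400 = 25.53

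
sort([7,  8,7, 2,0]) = [0,  2,  7,7,8]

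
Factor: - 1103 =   -  1103^1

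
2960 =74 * 40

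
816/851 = 816/851 = 0.96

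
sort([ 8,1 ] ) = [ 1,8] 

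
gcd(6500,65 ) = 65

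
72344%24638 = 23068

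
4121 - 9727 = - 5606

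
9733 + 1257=10990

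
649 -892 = -243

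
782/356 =391/178= 2.20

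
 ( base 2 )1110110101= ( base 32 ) TL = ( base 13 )580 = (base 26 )1ad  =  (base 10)949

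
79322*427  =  33870494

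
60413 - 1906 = 58507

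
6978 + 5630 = 12608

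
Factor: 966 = 2^1*3^1  *  7^1*  23^1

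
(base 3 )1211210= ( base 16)540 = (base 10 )1344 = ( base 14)6C0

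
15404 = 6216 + 9188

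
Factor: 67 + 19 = 2^1*43^1 = 86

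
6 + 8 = 14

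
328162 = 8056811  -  7728649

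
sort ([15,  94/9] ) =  [ 94/9,15] 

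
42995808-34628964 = 8366844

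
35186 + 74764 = 109950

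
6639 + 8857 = 15496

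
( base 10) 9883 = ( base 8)23233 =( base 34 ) 8in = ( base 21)118D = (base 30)ATD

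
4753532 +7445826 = 12199358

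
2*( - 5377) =  -  10754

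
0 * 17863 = 0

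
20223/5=4044 + 3/5 = 4044.60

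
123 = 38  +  85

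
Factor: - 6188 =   -  2^2*7^1*13^1*17^1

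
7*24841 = 173887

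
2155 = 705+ 1450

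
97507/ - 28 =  -3483 + 17/28=   - 3482.39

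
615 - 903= - 288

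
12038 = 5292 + 6746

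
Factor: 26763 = 3^1*11^1*811^1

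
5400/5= 1080 = 1080.00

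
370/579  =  370/579= 0.64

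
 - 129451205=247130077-376581282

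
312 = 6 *52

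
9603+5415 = 15018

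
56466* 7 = 395262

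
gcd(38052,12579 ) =21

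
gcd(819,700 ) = 7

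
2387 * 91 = 217217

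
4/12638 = 2/6319 = 0.00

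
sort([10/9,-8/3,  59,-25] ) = [-25, - 8/3,10/9,59]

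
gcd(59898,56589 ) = 3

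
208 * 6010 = 1250080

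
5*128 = 640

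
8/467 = 8/467 =0.02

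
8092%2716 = 2660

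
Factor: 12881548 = 2^2 * 113^1 * 28499^1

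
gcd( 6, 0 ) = 6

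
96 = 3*32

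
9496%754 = 448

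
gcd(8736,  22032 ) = 48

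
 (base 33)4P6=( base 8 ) 12103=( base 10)5187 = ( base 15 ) 180C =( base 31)5ca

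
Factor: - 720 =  - 2^4*3^2*5^1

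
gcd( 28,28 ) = 28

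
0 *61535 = 0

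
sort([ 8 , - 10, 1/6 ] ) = [ - 10,  1/6,  8 ]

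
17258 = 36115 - 18857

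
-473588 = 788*( -601)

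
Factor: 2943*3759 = 3^4*7^1*109^1*179^1=11062737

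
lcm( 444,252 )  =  9324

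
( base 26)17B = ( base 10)869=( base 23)1ei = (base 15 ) 3ce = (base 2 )1101100101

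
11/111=11/111=0.10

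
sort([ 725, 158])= [158, 725] 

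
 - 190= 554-744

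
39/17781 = 13/5927 = 0.00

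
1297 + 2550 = 3847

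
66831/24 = 2784  +  5/8 = 2784.62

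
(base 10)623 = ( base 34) IB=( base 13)38C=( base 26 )NP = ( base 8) 1157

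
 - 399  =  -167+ - 232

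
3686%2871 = 815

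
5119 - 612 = 4507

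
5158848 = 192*26869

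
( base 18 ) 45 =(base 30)2h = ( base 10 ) 77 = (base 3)2212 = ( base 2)1001101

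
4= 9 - 5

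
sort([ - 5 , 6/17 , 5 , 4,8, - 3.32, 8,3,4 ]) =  [ - 5, - 3.32,6/17, 3 , 4 , 4,5,  8, 8 ] 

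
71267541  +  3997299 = 75264840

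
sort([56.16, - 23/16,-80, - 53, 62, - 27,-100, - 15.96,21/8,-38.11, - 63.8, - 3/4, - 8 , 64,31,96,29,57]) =[ - 100, - 80, - 63.8, - 53, - 38.11, - 27, - 15.96, - 8, - 23/16 , - 3/4,21/8,29, 31 , 56.16, 57 , 62,64 , 96]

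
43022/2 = 21511  =  21511.00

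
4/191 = 4/191 = 0.02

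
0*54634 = 0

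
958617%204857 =139189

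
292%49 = 47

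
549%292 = 257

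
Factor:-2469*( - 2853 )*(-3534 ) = - 2^1*3^4 *19^1*31^1*317^1*823^1=-24893697438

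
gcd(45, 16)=1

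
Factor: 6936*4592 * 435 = 2^7*3^2* 5^1*7^1*17^2*29^1*41^1=13854798720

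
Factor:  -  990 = - 2^1*3^2 * 5^1*11^1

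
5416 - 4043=1373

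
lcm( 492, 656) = 1968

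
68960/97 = 710 + 90/97 = 710.93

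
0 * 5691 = 0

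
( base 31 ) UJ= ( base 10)949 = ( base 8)1665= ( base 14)4BB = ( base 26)1ad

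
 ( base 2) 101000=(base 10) 40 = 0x28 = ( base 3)1111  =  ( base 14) 2C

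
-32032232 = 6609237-38641469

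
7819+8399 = 16218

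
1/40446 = 1/40446 = 0.00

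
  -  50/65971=-1 + 65921/65971 = - 0.00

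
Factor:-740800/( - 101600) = 926/127 = 2^1 * 127^( - 1)*463^1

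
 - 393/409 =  - 1 + 16/409  =  - 0.96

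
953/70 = 953/70 = 13.61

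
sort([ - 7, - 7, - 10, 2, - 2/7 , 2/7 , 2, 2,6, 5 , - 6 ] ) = [ - 10, - 7,- 7, - 6,-2/7,2/7, 2, 2,2, 5,6 ] 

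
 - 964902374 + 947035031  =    -  17867343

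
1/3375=1/3375  =  0.00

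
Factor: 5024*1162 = 2^6 *7^1*83^1*157^1 = 5837888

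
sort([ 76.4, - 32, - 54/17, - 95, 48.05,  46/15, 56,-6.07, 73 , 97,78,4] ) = [-95, - 32,-6.07, - 54/17, 46/15, 4, 48.05,56, 73, 76.4, 78, 97]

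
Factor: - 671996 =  - 2^2 * 13^1*12923^1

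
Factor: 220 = 2^2 * 5^1*11^1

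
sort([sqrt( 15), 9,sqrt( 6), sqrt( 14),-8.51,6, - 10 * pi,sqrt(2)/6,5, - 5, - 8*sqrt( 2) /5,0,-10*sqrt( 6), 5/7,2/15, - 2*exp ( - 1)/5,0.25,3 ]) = [ - 10 * pi, - 10*sqrt(6),-8.51, - 5, - 8*sqrt(2) /5, - 2*exp( - 1) /5,0,2/15,  sqrt(2)/6,0.25,5/7,sqrt( 6),3, sqrt(14),sqrt( 15 ),5,6,9]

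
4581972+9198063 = 13780035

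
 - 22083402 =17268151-39351553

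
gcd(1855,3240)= 5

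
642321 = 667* 963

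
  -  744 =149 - 893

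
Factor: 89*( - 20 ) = -2^2*5^1*89^1 = - 1780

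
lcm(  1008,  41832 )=83664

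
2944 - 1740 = 1204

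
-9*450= -4050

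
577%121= 93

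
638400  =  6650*96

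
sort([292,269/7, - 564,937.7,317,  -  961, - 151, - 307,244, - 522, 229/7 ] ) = [ - 961, - 564, - 522, - 307, - 151,229/7,269/7, 244,292,317,937.7 ] 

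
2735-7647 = -4912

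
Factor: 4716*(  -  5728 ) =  - 27013248 =- 2^7*3^2* 131^1*179^1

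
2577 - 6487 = -3910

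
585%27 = 18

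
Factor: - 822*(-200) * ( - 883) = -2^4*3^1*5^2*137^1*883^1 = -  145165200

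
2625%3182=2625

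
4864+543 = 5407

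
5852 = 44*133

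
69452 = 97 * 716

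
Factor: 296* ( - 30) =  - 8880 = - 2^4*3^1*5^1*37^1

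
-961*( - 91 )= 87451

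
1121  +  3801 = 4922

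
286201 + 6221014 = 6507215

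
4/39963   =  4/39963 =0.00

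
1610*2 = 3220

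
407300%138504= 130292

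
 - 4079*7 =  - 28553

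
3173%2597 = 576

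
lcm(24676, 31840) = 987040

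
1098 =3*366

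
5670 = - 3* ( - 1890 )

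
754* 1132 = 853528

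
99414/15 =33138/5  =  6627.60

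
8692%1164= 544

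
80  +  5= 85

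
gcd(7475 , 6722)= 1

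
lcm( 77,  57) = 4389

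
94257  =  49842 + 44415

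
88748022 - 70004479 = 18743543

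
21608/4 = 5402 = 5402.00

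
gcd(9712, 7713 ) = 1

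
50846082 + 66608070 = 117454152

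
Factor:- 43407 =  - 3^2*7^1*13^1*53^1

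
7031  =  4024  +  3007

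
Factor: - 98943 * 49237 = - 3^1 * 13^1*43^1*53^1*59^1 * 929^1 = - 4871656491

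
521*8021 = 4178941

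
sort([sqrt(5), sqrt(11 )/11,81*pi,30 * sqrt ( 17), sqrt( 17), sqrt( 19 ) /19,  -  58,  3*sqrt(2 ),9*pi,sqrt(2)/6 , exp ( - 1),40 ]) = [ - 58, sqrt( 19)/19, sqrt ( 2) /6, sqrt( 11)/11, exp( - 1 ), sqrt (5 ), sqrt(17), 3*sqrt(2 ),9*pi, 40,30 * sqrt( 17), 81*pi ]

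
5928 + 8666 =14594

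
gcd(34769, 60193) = 7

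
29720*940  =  27936800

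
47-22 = 25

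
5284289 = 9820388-4536099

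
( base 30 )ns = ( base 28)pi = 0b1011001110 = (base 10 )718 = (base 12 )4BA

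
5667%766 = 305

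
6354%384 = 210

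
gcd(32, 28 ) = 4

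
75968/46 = 1651 + 11/23 = 1651.48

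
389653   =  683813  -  294160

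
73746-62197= 11549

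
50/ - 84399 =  - 1 + 84349/84399 = - 0.00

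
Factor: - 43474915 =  - 5^1 * 11^1*29^1*97^1*281^1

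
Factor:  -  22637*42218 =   -  955688866 = - 2^1*11^1*19^1*101^1 * 22637^1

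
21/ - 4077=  -1 + 1352/1359 = - 0.01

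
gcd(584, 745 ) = 1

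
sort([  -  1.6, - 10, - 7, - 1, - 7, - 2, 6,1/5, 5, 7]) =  [ - 10, - 7, - 7  , - 2, - 1.6, - 1, 1/5, 5, 6,7 ] 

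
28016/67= 418 + 10/67 = 418.15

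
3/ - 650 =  - 3/650 = - 0.00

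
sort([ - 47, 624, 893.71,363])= [ - 47, 363, 624,893.71]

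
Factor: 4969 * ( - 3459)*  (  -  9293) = 3^1*1153^1*4969^1*9293^1  =  159725955903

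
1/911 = 1/911= 0.00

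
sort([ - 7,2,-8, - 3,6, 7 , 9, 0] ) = [ - 8, - 7, - 3, 0,2 , 6,7, 9] 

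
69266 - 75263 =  - 5997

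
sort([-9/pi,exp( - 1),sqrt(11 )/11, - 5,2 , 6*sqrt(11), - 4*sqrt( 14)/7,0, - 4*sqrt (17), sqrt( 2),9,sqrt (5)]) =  [ - 4*sqrt(17 ), - 5, - 9/pi,-4*sqrt( 14 ) /7,0, sqrt (11 ) /11,exp(  -  1 ) , sqrt( 2 ),2, sqrt(5 ),  9, 6*sqrt(11)] 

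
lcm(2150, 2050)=88150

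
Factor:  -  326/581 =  - 2^1*7^ ( - 1)*83^( - 1)*163^1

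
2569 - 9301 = -6732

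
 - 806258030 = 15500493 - 821758523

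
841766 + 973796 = 1815562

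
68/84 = 17/21 =0.81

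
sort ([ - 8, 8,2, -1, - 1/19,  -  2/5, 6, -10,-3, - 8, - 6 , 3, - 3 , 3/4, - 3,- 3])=[ - 10,-8, - 8 ,-6, - 3 , - 3, - 3, - 3,- 1, - 2/5 , - 1/19, 3/4,  2 , 3,6,8]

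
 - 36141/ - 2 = 36141/2 = 18070.50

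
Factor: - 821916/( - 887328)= 289/312 = 2^ ( - 3)*3^(-1)*13^( - 1)*17^2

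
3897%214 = 45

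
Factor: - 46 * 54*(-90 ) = 223560=2^3 * 3^5*5^1*23^1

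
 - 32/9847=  - 1 + 9815/9847 = - 0.00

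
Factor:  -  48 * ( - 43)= 2^4*3^1*43^1 = 2064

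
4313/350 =4313/350 = 12.32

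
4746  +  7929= 12675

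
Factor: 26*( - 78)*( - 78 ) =2^3 * 3^2*13^3 = 158184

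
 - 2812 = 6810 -9622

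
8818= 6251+2567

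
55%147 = 55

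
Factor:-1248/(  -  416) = 3^1= 3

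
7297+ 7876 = 15173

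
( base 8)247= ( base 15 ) b2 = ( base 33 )52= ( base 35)4r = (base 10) 167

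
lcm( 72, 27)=216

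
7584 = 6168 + 1416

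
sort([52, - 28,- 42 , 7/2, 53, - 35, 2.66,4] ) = [  -  42, -35 , - 28, 2.66, 7/2, 4, 52,53]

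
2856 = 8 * 357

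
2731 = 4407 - 1676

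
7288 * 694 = 5057872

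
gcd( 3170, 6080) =10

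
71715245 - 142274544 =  - 70559299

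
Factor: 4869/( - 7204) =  - 2^(  -  2) *3^2*541^1 * 1801^ (- 1)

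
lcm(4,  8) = 8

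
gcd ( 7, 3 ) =1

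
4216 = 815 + 3401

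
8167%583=5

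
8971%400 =171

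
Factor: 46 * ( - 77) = - 2^1*7^1*11^1*23^1  =  - 3542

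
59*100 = 5900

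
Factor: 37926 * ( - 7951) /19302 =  - 3^1*7^2*43^1*3217^( - 1 )*7951^1 =- 50258271/3217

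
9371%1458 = 623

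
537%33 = 9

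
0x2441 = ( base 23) HCC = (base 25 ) EL6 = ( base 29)B11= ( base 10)9281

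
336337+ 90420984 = 90757321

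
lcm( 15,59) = 885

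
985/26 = 985/26=37.88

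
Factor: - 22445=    - 5^1*67^2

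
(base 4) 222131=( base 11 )2050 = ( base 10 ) 2717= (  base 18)86h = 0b101010011101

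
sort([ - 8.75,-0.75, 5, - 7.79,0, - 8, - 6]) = [ - 8.75, - 8, - 7.79,-6,-0.75 , 0 , 5 ]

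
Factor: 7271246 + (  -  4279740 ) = 2991506 = 2^1*7^1*107^1*1997^1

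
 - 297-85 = -382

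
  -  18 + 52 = 34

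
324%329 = 324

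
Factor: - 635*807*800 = -2^5*3^1*5^3*127^1*269^1=- 409956000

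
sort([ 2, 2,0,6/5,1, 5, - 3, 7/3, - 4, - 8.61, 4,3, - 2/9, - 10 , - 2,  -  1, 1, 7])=[ - 10, - 8.61,-4,-3, - 2, - 1, - 2/9,0, 1,1, 6/5,  2, 2, 7/3, 3, 4, 5,7 ] 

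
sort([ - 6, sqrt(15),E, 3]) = [ - 6,E  ,  3,sqrt(15 )]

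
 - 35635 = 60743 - 96378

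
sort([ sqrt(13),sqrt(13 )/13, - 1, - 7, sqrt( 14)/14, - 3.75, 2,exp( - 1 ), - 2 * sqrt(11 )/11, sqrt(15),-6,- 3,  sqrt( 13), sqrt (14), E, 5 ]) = [-7, - 6, - 3.75,-3,-1, - 2 * sqrt ( 11)/11,sqrt(14 ) /14,sqrt( 13 )/13,exp(-1),2  ,  E,sqrt( 13),sqrt(13 ),sqrt( 14 ), sqrt (15 ),5]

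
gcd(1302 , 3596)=62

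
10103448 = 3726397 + 6377051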